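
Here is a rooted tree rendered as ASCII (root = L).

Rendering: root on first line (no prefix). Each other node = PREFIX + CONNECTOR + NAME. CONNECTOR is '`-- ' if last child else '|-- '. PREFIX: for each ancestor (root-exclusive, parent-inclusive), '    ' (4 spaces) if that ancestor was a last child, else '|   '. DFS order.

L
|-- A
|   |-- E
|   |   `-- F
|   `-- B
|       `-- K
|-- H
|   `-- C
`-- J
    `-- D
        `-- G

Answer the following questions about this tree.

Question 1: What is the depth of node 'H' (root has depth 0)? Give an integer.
Answer: 1

Derivation:
Path from root to H: L -> H
Depth = number of edges = 1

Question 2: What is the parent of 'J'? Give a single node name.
Scan adjacency: J appears as child of L

Answer: L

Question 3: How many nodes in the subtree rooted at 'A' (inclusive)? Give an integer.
Subtree rooted at A contains: A, B, E, F, K
Count = 5

Answer: 5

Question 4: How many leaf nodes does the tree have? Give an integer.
Leaves (nodes with no children): C, F, G, K

Answer: 4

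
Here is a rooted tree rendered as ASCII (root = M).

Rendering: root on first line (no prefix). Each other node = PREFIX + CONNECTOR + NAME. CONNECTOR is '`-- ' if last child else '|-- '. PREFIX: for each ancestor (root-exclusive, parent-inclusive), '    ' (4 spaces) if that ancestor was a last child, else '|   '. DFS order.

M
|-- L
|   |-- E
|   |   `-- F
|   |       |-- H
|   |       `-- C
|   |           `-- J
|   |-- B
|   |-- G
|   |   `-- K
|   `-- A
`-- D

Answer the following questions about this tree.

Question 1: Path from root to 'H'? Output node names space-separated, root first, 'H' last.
Answer: M L E F H

Derivation:
Walk down from root: M -> L -> E -> F -> H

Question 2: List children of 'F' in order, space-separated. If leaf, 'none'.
Node F's children (from adjacency): H, C

Answer: H C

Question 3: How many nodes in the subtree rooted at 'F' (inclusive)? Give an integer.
Subtree rooted at F contains: C, F, H, J
Count = 4

Answer: 4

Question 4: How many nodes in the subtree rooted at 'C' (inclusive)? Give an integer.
Answer: 2

Derivation:
Subtree rooted at C contains: C, J
Count = 2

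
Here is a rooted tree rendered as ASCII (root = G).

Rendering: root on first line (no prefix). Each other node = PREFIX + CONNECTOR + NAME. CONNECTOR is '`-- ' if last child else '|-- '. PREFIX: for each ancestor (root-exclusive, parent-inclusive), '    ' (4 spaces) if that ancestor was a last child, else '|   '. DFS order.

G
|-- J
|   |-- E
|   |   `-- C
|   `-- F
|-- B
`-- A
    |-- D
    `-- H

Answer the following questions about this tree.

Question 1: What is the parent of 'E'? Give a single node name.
Scan adjacency: E appears as child of J

Answer: J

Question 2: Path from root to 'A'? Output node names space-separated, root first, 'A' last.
Walk down from root: G -> A

Answer: G A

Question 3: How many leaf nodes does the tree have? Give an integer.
Leaves (nodes with no children): B, C, D, F, H

Answer: 5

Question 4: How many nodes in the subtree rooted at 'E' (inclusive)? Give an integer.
Subtree rooted at E contains: C, E
Count = 2

Answer: 2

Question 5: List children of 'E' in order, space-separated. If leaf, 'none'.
Node E's children (from adjacency): C

Answer: C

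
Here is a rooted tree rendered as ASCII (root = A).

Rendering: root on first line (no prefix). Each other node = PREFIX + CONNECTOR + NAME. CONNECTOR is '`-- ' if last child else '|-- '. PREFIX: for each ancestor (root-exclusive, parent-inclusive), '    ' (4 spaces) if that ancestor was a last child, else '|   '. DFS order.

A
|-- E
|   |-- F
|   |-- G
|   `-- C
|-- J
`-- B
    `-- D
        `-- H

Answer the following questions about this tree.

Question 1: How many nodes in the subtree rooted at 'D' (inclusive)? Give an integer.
Answer: 2

Derivation:
Subtree rooted at D contains: D, H
Count = 2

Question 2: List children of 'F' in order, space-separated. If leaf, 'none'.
Answer: none

Derivation:
Node F's children (from adjacency): (leaf)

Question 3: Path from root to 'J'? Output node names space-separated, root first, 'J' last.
Walk down from root: A -> J

Answer: A J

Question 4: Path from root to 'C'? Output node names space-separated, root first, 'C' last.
Walk down from root: A -> E -> C

Answer: A E C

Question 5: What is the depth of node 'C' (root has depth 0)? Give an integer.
Answer: 2

Derivation:
Path from root to C: A -> E -> C
Depth = number of edges = 2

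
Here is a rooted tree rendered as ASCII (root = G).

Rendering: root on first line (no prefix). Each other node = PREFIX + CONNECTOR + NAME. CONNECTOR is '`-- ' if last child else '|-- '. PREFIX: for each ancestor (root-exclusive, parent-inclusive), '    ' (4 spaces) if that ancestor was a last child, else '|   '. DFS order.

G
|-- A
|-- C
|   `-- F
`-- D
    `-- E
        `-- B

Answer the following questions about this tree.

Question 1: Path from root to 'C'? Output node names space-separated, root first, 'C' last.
Walk down from root: G -> C

Answer: G C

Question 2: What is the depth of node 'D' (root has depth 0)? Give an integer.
Path from root to D: G -> D
Depth = number of edges = 1

Answer: 1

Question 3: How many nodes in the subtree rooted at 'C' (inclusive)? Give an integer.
Subtree rooted at C contains: C, F
Count = 2

Answer: 2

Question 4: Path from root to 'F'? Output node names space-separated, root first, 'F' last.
Answer: G C F

Derivation:
Walk down from root: G -> C -> F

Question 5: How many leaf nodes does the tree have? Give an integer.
Leaves (nodes with no children): A, B, F

Answer: 3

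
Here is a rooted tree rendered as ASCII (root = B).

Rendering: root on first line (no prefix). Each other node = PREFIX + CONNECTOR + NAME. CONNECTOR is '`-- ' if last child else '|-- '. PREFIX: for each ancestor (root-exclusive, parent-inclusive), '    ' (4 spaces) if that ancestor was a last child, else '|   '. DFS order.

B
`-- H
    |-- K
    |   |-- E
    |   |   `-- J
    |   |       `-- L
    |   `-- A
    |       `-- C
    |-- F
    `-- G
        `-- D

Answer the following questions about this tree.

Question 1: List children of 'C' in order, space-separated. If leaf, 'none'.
Node C's children (from adjacency): (leaf)

Answer: none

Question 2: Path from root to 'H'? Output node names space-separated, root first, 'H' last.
Walk down from root: B -> H

Answer: B H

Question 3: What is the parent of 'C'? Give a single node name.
Scan adjacency: C appears as child of A

Answer: A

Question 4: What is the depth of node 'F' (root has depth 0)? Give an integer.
Path from root to F: B -> H -> F
Depth = number of edges = 2

Answer: 2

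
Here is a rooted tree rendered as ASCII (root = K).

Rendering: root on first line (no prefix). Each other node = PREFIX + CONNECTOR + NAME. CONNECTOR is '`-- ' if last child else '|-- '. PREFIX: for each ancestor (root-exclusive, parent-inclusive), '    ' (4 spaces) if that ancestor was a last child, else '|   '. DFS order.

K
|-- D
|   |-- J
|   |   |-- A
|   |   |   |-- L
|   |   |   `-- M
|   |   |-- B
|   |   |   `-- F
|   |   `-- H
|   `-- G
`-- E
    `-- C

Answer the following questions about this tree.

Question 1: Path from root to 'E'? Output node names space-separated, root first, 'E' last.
Answer: K E

Derivation:
Walk down from root: K -> E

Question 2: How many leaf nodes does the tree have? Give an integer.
Answer: 6

Derivation:
Leaves (nodes with no children): C, F, G, H, L, M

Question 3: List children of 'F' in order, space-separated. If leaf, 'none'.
Node F's children (from adjacency): (leaf)

Answer: none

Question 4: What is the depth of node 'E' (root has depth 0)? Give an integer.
Path from root to E: K -> E
Depth = number of edges = 1

Answer: 1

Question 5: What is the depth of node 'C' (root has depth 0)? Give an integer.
Path from root to C: K -> E -> C
Depth = number of edges = 2

Answer: 2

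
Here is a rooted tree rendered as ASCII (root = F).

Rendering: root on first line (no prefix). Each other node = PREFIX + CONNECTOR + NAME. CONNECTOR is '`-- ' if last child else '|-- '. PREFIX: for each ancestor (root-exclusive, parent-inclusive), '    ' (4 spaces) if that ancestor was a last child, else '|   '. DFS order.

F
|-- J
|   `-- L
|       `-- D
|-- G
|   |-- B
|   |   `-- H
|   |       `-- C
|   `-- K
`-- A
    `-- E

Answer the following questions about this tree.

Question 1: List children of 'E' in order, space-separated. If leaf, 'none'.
Answer: none

Derivation:
Node E's children (from adjacency): (leaf)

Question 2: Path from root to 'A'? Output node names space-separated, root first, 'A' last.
Answer: F A

Derivation:
Walk down from root: F -> A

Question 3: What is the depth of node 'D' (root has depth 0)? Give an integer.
Path from root to D: F -> J -> L -> D
Depth = number of edges = 3

Answer: 3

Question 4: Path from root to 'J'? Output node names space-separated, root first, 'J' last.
Answer: F J

Derivation:
Walk down from root: F -> J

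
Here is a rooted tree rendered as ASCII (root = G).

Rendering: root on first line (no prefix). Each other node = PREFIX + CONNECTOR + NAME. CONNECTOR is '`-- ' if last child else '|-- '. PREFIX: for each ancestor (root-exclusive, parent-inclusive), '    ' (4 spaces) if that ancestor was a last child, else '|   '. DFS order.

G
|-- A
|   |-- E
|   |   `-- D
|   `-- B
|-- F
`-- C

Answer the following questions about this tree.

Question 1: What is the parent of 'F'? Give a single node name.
Answer: G

Derivation:
Scan adjacency: F appears as child of G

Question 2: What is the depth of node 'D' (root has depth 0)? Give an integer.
Answer: 3

Derivation:
Path from root to D: G -> A -> E -> D
Depth = number of edges = 3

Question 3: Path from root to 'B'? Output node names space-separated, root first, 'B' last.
Walk down from root: G -> A -> B

Answer: G A B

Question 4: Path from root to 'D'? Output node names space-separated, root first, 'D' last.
Walk down from root: G -> A -> E -> D

Answer: G A E D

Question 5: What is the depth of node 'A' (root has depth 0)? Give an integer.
Path from root to A: G -> A
Depth = number of edges = 1

Answer: 1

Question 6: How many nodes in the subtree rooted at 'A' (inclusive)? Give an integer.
Subtree rooted at A contains: A, B, D, E
Count = 4

Answer: 4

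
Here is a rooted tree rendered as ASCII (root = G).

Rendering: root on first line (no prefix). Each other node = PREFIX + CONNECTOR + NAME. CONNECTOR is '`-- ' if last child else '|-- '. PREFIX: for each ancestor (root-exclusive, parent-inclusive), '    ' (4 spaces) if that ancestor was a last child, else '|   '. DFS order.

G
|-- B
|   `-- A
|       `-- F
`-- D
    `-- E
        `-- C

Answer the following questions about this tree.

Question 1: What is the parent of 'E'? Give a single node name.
Scan adjacency: E appears as child of D

Answer: D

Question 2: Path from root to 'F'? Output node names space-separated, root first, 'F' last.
Answer: G B A F

Derivation:
Walk down from root: G -> B -> A -> F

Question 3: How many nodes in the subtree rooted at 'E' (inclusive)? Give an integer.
Answer: 2

Derivation:
Subtree rooted at E contains: C, E
Count = 2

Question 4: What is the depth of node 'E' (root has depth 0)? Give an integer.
Answer: 2

Derivation:
Path from root to E: G -> D -> E
Depth = number of edges = 2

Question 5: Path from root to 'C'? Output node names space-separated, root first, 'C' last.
Answer: G D E C

Derivation:
Walk down from root: G -> D -> E -> C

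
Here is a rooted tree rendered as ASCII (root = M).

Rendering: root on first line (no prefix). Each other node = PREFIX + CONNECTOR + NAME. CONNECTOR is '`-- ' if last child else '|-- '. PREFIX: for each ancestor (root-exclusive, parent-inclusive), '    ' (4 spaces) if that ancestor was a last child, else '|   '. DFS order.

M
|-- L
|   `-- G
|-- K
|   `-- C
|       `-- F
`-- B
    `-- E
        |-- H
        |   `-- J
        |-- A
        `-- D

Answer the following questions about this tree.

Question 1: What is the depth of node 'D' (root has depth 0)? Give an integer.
Answer: 3

Derivation:
Path from root to D: M -> B -> E -> D
Depth = number of edges = 3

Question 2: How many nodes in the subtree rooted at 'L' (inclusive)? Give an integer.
Subtree rooted at L contains: G, L
Count = 2

Answer: 2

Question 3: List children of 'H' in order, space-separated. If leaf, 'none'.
Answer: J

Derivation:
Node H's children (from adjacency): J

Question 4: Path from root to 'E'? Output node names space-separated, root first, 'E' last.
Walk down from root: M -> B -> E

Answer: M B E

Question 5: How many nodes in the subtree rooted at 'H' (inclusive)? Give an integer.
Subtree rooted at H contains: H, J
Count = 2

Answer: 2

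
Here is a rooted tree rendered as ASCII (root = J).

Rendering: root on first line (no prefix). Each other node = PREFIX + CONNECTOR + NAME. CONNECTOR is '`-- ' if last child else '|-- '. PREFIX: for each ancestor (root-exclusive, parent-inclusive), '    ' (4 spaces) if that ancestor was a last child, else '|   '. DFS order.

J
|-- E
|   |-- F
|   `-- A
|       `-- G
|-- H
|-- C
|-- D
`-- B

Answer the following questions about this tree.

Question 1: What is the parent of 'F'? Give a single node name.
Answer: E

Derivation:
Scan adjacency: F appears as child of E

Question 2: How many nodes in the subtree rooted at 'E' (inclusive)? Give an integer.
Answer: 4

Derivation:
Subtree rooted at E contains: A, E, F, G
Count = 4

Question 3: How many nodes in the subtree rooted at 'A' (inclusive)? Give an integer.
Answer: 2

Derivation:
Subtree rooted at A contains: A, G
Count = 2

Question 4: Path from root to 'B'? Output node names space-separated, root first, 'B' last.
Walk down from root: J -> B

Answer: J B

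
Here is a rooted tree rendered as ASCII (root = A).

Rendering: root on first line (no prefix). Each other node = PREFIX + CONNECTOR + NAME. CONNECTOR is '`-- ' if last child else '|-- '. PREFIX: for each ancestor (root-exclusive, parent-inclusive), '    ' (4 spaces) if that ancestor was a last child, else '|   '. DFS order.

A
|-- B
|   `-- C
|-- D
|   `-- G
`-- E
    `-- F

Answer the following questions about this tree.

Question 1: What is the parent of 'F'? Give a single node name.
Answer: E

Derivation:
Scan adjacency: F appears as child of E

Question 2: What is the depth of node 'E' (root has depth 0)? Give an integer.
Answer: 1

Derivation:
Path from root to E: A -> E
Depth = number of edges = 1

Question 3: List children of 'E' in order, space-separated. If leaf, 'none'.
Node E's children (from adjacency): F

Answer: F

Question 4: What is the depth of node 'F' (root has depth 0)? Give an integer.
Answer: 2

Derivation:
Path from root to F: A -> E -> F
Depth = number of edges = 2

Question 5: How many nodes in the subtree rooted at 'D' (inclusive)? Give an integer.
Answer: 2

Derivation:
Subtree rooted at D contains: D, G
Count = 2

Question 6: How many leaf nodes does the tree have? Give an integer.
Answer: 3

Derivation:
Leaves (nodes with no children): C, F, G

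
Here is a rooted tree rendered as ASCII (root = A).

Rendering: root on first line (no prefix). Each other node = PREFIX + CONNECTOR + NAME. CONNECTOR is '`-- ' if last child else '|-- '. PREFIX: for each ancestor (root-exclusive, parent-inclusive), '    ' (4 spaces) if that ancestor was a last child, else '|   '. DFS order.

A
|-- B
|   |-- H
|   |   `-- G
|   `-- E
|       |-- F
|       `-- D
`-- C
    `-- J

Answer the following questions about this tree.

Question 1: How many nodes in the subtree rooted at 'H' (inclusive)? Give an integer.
Subtree rooted at H contains: G, H
Count = 2

Answer: 2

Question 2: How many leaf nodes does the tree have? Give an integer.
Leaves (nodes with no children): D, F, G, J

Answer: 4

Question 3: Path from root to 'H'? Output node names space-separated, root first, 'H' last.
Walk down from root: A -> B -> H

Answer: A B H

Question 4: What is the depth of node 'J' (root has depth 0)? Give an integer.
Path from root to J: A -> C -> J
Depth = number of edges = 2

Answer: 2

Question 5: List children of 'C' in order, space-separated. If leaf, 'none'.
Node C's children (from adjacency): J

Answer: J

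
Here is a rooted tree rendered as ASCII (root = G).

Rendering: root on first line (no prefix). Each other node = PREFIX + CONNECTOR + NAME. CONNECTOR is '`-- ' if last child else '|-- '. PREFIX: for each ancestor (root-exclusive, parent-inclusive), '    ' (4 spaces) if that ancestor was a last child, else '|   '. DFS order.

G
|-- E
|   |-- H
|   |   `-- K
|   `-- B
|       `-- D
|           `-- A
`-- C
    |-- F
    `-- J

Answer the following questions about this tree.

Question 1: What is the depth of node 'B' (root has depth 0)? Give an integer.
Answer: 2

Derivation:
Path from root to B: G -> E -> B
Depth = number of edges = 2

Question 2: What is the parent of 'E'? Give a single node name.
Answer: G

Derivation:
Scan adjacency: E appears as child of G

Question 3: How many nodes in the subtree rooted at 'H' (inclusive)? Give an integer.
Answer: 2

Derivation:
Subtree rooted at H contains: H, K
Count = 2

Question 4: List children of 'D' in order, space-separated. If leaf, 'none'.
Node D's children (from adjacency): A

Answer: A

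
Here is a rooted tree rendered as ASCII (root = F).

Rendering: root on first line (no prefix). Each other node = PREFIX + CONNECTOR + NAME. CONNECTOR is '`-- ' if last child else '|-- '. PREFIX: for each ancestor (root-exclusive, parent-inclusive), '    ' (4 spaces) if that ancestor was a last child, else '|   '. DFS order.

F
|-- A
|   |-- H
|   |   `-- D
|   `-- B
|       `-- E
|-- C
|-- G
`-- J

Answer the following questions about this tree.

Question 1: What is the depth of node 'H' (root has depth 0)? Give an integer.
Path from root to H: F -> A -> H
Depth = number of edges = 2

Answer: 2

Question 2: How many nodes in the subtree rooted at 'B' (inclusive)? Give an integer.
Answer: 2

Derivation:
Subtree rooted at B contains: B, E
Count = 2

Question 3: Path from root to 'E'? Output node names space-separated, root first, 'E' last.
Walk down from root: F -> A -> B -> E

Answer: F A B E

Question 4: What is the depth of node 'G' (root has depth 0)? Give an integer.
Path from root to G: F -> G
Depth = number of edges = 1

Answer: 1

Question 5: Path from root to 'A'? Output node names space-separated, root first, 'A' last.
Walk down from root: F -> A

Answer: F A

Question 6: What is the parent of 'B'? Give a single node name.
Scan adjacency: B appears as child of A

Answer: A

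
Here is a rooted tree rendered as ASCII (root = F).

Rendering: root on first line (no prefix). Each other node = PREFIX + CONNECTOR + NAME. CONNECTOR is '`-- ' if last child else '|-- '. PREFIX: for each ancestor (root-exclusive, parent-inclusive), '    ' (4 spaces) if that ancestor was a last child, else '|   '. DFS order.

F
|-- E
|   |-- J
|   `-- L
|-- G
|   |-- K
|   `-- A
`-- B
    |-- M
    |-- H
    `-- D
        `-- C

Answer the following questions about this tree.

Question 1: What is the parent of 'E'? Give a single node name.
Answer: F

Derivation:
Scan adjacency: E appears as child of F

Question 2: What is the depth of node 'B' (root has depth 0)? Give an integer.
Path from root to B: F -> B
Depth = number of edges = 1

Answer: 1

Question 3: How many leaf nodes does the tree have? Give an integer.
Answer: 7

Derivation:
Leaves (nodes with no children): A, C, H, J, K, L, M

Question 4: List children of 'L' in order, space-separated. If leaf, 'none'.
Answer: none

Derivation:
Node L's children (from adjacency): (leaf)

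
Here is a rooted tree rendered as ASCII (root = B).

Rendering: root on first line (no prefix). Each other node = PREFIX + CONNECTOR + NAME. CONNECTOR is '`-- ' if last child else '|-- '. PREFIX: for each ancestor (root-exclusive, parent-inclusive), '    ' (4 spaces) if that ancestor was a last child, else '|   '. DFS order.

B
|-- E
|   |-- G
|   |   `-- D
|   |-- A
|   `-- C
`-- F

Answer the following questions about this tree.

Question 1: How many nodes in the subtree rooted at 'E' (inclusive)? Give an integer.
Answer: 5

Derivation:
Subtree rooted at E contains: A, C, D, E, G
Count = 5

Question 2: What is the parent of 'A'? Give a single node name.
Answer: E

Derivation:
Scan adjacency: A appears as child of E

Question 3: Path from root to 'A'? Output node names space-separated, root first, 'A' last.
Answer: B E A

Derivation:
Walk down from root: B -> E -> A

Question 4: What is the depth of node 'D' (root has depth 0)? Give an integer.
Answer: 3

Derivation:
Path from root to D: B -> E -> G -> D
Depth = number of edges = 3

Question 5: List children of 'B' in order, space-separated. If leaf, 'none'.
Answer: E F

Derivation:
Node B's children (from adjacency): E, F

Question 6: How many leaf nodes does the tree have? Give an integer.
Leaves (nodes with no children): A, C, D, F

Answer: 4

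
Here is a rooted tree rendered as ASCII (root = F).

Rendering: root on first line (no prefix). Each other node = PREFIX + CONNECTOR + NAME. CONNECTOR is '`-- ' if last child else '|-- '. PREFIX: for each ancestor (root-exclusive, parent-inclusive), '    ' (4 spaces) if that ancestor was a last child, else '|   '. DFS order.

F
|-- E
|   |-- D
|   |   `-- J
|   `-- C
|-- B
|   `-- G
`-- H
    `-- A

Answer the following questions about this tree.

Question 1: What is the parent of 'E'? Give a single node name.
Scan adjacency: E appears as child of F

Answer: F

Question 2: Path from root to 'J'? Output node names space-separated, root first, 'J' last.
Walk down from root: F -> E -> D -> J

Answer: F E D J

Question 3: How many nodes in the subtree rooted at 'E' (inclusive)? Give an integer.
Subtree rooted at E contains: C, D, E, J
Count = 4

Answer: 4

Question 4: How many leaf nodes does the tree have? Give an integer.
Answer: 4

Derivation:
Leaves (nodes with no children): A, C, G, J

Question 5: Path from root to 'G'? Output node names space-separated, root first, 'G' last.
Walk down from root: F -> B -> G

Answer: F B G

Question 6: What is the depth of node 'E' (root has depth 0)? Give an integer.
Path from root to E: F -> E
Depth = number of edges = 1

Answer: 1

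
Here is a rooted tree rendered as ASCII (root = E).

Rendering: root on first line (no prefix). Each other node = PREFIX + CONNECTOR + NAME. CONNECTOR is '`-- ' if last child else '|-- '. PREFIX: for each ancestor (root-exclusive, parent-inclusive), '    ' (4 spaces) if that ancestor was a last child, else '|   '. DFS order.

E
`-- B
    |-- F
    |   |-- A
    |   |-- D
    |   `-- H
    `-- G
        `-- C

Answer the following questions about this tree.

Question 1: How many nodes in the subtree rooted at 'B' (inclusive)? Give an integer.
Answer: 7

Derivation:
Subtree rooted at B contains: A, B, C, D, F, G, H
Count = 7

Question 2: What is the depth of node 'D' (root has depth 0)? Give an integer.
Answer: 3

Derivation:
Path from root to D: E -> B -> F -> D
Depth = number of edges = 3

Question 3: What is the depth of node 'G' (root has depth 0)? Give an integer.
Answer: 2

Derivation:
Path from root to G: E -> B -> G
Depth = number of edges = 2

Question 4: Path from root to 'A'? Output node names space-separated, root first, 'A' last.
Answer: E B F A

Derivation:
Walk down from root: E -> B -> F -> A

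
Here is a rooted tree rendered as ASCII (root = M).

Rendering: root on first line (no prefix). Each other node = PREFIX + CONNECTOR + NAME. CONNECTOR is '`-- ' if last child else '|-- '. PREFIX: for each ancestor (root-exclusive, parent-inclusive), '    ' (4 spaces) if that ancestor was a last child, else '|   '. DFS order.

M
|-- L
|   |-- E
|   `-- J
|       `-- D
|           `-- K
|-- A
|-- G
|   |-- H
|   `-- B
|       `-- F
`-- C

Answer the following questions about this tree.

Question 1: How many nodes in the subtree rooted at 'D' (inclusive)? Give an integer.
Answer: 2

Derivation:
Subtree rooted at D contains: D, K
Count = 2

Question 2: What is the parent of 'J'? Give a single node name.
Scan adjacency: J appears as child of L

Answer: L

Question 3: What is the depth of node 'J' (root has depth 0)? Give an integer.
Path from root to J: M -> L -> J
Depth = number of edges = 2

Answer: 2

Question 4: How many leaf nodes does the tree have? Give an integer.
Leaves (nodes with no children): A, C, E, F, H, K

Answer: 6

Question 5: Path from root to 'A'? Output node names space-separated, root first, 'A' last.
Answer: M A

Derivation:
Walk down from root: M -> A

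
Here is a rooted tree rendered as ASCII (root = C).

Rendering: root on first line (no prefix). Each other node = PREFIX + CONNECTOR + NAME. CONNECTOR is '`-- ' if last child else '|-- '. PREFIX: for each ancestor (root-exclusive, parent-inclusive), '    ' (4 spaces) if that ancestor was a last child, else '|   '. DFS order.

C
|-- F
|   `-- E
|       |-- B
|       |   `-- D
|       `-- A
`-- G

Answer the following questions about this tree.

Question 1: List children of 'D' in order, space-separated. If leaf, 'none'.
Node D's children (from adjacency): (leaf)

Answer: none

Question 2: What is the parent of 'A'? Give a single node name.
Scan adjacency: A appears as child of E

Answer: E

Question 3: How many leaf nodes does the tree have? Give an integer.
Answer: 3

Derivation:
Leaves (nodes with no children): A, D, G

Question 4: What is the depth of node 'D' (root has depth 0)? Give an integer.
Answer: 4

Derivation:
Path from root to D: C -> F -> E -> B -> D
Depth = number of edges = 4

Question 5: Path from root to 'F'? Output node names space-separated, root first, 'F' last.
Answer: C F

Derivation:
Walk down from root: C -> F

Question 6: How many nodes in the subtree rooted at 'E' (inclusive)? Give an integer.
Subtree rooted at E contains: A, B, D, E
Count = 4

Answer: 4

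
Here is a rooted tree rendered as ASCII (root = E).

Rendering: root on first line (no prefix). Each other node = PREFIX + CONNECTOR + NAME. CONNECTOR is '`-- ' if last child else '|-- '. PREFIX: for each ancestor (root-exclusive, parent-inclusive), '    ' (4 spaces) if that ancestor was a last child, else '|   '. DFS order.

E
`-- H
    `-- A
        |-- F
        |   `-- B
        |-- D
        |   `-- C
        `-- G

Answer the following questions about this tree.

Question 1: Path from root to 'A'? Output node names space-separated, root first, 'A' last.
Walk down from root: E -> H -> A

Answer: E H A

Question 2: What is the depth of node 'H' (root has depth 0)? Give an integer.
Answer: 1

Derivation:
Path from root to H: E -> H
Depth = number of edges = 1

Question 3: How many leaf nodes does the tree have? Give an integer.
Answer: 3

Derivation:
Leaves (nodes with no children): B, C, G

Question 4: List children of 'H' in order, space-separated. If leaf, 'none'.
Answer: A

Derivation:
Node H's children (from adjacency): A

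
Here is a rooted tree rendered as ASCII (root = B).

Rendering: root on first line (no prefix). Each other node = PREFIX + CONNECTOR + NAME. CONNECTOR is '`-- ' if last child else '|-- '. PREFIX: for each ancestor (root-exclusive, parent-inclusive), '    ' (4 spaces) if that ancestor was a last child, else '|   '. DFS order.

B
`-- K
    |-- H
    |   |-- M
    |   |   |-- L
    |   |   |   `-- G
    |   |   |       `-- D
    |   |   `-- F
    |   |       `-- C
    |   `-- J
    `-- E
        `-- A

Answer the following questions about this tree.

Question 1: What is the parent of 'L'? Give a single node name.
Scan adjacency: L appears as child of M

Answer: M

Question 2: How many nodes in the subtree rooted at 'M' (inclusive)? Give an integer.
Answer: 6

Derivation:
Subtree rooted at M contains: C, D, F, G, L, M
Count = 6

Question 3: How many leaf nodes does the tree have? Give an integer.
Leaves (nodes with no children): A, C, D, J

Answer: 4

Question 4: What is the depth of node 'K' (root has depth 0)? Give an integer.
Answer: 1

Derivation:
Path from root to K: B -> K
Depth = number of edges = 1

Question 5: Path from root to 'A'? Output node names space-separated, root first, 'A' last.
Answer: B K E A

Derivation:
Walk down from root: B -> K -> E -> A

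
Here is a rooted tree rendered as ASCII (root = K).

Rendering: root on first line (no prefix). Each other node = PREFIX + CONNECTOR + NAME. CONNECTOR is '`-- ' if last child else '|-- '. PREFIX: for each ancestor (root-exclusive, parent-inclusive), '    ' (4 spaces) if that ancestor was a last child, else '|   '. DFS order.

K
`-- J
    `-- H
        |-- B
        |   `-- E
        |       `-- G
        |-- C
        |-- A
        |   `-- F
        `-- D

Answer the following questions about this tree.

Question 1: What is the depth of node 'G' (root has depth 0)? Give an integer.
Path from root to G: K -> J -> H -> B -> E -> G
Depth = number of edges = 5

Answer: 5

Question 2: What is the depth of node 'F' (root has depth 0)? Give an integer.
Answer: 4

Derivation:
Path from root to F: K -> J -> H -> A -> F
Depth = number of edges = 4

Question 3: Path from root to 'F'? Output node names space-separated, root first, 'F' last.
Walk down from root: K -> J -> H -> A -> F

Answer: K J H A F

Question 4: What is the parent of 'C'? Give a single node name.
Answer: H

Derivation:
Scan adjacency: C appears as child of H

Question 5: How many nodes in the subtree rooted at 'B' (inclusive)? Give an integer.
Answer: 3

Derivation:
Subtree rooted at B contains: B, E, G
Count = 3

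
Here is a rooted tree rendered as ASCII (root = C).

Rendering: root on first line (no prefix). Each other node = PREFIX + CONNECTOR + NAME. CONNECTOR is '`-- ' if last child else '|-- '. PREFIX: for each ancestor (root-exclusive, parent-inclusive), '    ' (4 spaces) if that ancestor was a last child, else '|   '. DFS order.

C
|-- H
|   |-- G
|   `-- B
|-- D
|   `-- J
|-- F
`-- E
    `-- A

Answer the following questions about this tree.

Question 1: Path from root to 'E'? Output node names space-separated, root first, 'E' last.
Answer: C E

Derivation:
Walk down from root: C -> E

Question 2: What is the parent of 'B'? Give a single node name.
Scan adjacency: B appears as child of H

Answer: H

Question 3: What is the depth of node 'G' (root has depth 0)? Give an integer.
Path from root to G: C -> H -> G
Depth = number of edges = 2

Answer: 2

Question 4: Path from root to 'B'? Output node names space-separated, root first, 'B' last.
Walk down from root: C -> H -> B

Answer: C H B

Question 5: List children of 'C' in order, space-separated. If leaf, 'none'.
Node C's children (from adjacency): H, D, F, E

Answer: H D F E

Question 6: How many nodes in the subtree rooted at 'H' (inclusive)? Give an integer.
Answer: 3

Derivation:
Subtree rooted at H contains: B, G, H
Count = 3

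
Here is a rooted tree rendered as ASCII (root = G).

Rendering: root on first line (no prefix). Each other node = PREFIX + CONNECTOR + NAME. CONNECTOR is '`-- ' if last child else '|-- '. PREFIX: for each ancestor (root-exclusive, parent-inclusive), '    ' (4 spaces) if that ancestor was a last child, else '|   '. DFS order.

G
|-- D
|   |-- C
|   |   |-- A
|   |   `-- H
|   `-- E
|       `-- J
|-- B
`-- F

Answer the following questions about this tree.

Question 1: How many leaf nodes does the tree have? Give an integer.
Answer: 5

Derivation:
Leaves (nodes with no children): A, B, F, H, J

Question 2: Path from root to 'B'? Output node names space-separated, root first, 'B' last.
Answer: G B

Derivation:
Walk down from root: G -> B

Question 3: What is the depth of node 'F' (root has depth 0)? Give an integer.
Path from root to F: G -> F
Depth = number of edges = 1

Answer: 1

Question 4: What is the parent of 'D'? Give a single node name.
Scan adjacency: D appears as child of G

Answer: G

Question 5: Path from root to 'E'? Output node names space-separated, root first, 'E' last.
Walk down from root: G -> D -> E

Answer: G D E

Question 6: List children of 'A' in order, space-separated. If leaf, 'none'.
Node A's children (from adjacency): (leaf)

Answer: none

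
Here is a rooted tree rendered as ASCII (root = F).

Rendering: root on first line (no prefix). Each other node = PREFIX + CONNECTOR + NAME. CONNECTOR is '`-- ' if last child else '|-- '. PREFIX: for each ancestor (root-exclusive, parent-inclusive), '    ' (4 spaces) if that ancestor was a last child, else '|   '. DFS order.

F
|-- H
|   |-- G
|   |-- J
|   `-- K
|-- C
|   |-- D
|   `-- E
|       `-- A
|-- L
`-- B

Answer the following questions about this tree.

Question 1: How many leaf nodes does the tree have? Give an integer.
Answer: 7

Derivation:
Leaves (nodes with no children): A, B, D, G, J, K, L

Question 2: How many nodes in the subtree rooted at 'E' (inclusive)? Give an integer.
Subtree rooted at E contains: A, E
Count = 2

Answer: 2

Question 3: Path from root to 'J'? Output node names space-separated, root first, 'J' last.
Answer: F H J

Derivation:
Walk down from root: F -> H -> J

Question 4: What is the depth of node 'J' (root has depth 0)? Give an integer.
Answer: 2

Derivation:
Path from root to J: F -> H -> J
Depth = number of edges = 2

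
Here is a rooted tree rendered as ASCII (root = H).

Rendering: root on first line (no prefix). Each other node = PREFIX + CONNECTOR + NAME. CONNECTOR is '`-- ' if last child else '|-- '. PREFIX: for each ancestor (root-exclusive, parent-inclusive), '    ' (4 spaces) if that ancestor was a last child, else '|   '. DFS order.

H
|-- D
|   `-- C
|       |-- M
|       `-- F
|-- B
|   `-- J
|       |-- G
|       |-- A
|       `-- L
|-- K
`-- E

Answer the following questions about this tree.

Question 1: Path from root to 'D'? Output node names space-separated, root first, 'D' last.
Walk down from root: H -> D

Answer: H D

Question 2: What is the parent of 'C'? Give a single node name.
Answer: D

Derivation:
Scan adjacency: C appears as child of D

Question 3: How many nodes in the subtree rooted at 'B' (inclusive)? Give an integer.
Subtree rooted at B contains: A, B, G, J, L
Count = 5

Answer: 5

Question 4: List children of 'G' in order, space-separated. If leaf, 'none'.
Node G's children (from adjacency): (leaf)

Answer: none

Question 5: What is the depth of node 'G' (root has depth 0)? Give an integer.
Path from root to G: H -> B -> J -> G
Depth = number of edges = 3

Answer: 3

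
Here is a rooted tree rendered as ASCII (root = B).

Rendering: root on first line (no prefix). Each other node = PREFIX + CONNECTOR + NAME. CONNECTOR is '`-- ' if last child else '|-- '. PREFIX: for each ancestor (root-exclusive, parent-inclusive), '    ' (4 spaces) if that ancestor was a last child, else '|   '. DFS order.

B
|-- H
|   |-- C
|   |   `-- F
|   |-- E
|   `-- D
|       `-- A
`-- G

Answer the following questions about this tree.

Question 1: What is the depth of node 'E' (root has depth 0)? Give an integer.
Path from root to E: B -> H -> E
Depth = number of edges = 2

Answer: 2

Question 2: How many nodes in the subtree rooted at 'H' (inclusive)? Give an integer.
Answer: 6

Derivation:
Subtree rooted at H contains: A, C, D, E, F, H
Count = 6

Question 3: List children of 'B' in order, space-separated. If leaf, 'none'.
Answer: H G

Derivation:
Node B's children (from adjacency): H, G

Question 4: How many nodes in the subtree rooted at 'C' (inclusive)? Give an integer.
Answer: 2

Derivation:
Subtree rooted at C contains: C, F
Count = 2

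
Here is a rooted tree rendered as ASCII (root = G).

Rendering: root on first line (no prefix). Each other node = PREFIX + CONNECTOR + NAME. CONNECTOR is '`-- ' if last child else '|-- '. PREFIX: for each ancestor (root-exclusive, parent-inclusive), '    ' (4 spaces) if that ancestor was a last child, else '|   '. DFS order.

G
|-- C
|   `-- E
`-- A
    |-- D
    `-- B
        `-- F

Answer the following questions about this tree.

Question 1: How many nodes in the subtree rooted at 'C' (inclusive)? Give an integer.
Subtree rooted at C contains: C, E
Count = 2

Answer: 2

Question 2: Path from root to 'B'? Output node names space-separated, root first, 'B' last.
Answer: G A B

Derivation:
Walk down from root: G -> A -> B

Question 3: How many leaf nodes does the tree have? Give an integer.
Leaves (nodes with no children): D, E, F

Answer: 3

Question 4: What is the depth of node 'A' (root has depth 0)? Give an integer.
Answer: 1

Derivation:
Path from root to A: G -> A
Depth = number of edges = 1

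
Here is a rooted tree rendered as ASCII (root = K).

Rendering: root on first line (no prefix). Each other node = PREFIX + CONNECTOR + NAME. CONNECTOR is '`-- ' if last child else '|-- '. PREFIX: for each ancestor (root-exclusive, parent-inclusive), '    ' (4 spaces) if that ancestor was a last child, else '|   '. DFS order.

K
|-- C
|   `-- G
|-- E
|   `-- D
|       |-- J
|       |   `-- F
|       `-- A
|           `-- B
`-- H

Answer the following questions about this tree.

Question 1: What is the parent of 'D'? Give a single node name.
Scan adjacency: D appears as child of E

Answer: E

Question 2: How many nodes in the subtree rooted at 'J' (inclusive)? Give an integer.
Subtree rooted at J contains: F, J
Count = 2

Answer: 2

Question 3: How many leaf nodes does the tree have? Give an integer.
Answer: 4

Derivation:
Leaves (nodes with no children): B, F, G, H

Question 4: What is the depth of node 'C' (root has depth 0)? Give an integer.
Answer: 1

Derivation:
Path from root to C: K -> C
Depth = number of edges = 1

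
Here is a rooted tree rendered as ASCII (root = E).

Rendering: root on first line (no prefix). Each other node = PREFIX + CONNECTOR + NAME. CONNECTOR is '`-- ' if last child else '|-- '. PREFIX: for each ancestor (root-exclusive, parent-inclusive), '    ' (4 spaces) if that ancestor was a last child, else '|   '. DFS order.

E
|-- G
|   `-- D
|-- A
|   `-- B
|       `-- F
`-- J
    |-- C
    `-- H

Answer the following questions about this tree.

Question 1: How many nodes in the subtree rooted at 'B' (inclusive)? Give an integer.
Answer: 2

Derivation:
Subtree rooted at B contains: B, F
Count = 2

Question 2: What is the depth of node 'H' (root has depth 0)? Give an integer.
Answer: 2

Derivation:
Path from root to H: E -> J -> H
Depth = number of edges = 2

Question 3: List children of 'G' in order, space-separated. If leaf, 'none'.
Node G's children (from adjacency): D

Answer: D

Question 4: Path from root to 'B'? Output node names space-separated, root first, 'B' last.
Walk down from root: E -> A -> B

Answer: E A B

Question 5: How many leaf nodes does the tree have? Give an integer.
Answer: 4

Derivation:
Leaves (nodes with no children): C, D, F, H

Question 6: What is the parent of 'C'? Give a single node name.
Answer: J

Derivation:
Scan adjacency: C appears as child of J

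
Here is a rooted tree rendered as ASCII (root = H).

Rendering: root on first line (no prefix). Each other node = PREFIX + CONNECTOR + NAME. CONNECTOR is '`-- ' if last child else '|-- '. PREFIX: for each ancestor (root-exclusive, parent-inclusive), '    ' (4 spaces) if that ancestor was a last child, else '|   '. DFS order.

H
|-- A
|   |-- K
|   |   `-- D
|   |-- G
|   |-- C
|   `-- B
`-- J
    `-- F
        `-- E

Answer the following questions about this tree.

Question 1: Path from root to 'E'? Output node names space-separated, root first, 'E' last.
Answer: H J F E

Derivation:
Walk down from root: H -> J -> F -> E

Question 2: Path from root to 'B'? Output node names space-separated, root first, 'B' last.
Answer: H A B

Derivation:
Walk down from root: H -> A -> B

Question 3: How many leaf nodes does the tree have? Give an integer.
Answer: 5

Derivation:
Leaves (nodes with no children): B, C, D, E, G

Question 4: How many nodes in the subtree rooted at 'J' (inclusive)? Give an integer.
Answer: 3

Derivation:
Subtree rooted at J contains: E, F, J
Count = 3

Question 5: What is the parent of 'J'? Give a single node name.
Answer: H

Derivation:
Scan adjacency: J appears as child of H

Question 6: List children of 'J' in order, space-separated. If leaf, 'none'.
Answer: F

Derivation:
Node J's children (from adjacency): F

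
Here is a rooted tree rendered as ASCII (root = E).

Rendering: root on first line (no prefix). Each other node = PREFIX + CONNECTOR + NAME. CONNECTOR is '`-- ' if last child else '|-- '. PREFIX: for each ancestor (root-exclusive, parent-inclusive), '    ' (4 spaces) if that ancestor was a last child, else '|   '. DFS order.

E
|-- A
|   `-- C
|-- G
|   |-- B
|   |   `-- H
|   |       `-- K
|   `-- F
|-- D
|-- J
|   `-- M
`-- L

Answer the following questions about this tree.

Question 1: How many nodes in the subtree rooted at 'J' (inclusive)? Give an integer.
Subtree rooted at J contains: J, M
Count = 2

Answer: 2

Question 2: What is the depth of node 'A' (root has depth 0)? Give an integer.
Path from root to A: E -> A
Depth = number of edges = 1

Answer: 1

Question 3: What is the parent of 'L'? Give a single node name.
Answer: E

Derivation:
Scan adjacency: L appears as child of E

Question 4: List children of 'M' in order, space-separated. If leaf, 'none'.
Answer: none

Derivation:
Node M's children (from adjacency): (leaf)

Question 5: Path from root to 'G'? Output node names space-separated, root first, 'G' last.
Walk down from root: E -> G

Answer: E G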